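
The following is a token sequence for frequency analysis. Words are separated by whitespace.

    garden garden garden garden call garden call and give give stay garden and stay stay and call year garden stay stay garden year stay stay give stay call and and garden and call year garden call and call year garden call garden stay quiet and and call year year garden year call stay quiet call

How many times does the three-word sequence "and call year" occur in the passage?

4

Scanning the 53 overlapping trigram windows for "and call year":
  position 16–18: and call year
  position 32–34: and call year
  position 37–39: and call year
  position 46–48: and call year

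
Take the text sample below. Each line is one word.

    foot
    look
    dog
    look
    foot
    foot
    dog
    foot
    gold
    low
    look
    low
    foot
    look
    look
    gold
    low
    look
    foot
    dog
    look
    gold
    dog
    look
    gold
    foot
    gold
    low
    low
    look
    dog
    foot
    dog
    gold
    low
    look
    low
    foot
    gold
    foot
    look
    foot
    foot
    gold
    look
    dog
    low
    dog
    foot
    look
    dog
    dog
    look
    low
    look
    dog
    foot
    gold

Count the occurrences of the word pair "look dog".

Scanning the 57 overlapping bigram windows for "look dog":
  position 2–3: look dog
  position 30–31: look dog
  position 45–46: look dog
  position 50–51: look dog
  position 55–56: look dog

5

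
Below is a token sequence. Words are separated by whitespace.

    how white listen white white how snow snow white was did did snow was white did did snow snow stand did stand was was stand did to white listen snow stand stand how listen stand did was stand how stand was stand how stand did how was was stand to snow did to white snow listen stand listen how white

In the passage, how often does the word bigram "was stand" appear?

Scanning the 59 overlapping bigram windows for "was stand":
  position 24–25: was stand
  position 37–38: was stand
  position 41–42: was stand
  position 48–49: was stand

4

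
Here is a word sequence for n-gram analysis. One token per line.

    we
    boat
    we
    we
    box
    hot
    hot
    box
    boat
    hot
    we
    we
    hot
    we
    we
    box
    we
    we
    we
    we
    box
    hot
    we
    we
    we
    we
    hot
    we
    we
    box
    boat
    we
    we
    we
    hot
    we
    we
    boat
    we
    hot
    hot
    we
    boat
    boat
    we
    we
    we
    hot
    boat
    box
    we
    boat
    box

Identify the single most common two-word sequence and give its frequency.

"we we", 15 times

Bigram frequencies (highest first):
  we we: 15
  hot we: 6
  we hot: 5
  we boat: 4
  boat we: 4
  we box: 4
  … (9 more, each ≤ 2)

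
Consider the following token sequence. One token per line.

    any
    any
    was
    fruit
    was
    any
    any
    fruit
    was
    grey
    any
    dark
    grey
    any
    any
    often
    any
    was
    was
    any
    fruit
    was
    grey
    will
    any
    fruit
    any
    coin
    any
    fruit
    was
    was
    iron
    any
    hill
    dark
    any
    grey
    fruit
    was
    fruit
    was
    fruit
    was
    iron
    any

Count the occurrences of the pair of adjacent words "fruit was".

Scanning the 45 overlapping bigram windows for "fruit was":
  position 4–5: fruit was
  position 8–9: fruit was
  position 21–22: fruit was
  position 30–31: fruit was
  position 39–40: fruit was
  position 41–42: fruit was
  position 43–44: fruit was

7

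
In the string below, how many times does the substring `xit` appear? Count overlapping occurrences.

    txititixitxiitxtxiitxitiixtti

Sliding a length-3 window over the 29 characters (27 positions):
  position 2–4: xit
  position 8–10: xit
  position 21–23: xit

3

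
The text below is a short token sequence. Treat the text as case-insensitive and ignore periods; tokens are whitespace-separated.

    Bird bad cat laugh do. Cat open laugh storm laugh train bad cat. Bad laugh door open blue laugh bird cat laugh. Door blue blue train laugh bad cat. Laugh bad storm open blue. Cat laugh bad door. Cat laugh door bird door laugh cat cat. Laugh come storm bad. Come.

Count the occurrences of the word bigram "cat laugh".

6

Scanning the 50 overlapping bigram windows for "cat laugh":
  position 3–4: cat laugh
  position 21–22: cat laugh
  position 29–30: cat laugh
  position 35–36: cat laugh
  position 39–40: cat laugh
  position 46–47: cat laugh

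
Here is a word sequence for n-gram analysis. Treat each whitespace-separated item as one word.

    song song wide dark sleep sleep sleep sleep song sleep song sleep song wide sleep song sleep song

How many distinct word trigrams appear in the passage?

18 tokens → 16 trigram windows in total.
Repeated trigrams (each contributes count−1 duplicates):
  sleep song sleep: 3
  song sleep song: 3
  sleep sleep sleep: 2
5 duplicate windows → 16 − 5 = 11 distinct.

11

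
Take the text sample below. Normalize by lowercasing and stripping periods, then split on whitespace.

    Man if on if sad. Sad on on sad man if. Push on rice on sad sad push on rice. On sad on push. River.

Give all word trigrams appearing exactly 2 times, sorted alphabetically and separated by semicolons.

on rice on; push on rice; rice on sad

Trigram counts meeting the condition (exactly 2 times):
  on rice on: 2
  push on rice: 2
  rice on sad: 2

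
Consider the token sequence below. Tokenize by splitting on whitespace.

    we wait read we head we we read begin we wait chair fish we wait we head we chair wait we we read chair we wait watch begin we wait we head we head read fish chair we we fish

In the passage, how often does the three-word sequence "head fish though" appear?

0

Scanning the 38 overlapping trigram windows for "head fish though":
  (none found)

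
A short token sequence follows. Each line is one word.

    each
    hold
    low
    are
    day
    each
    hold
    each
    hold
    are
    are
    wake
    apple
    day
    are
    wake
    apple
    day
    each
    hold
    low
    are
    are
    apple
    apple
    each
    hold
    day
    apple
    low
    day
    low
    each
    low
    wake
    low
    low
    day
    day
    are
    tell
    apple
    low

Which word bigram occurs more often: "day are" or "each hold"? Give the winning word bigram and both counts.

"day are": 2 occurrences
"each hold": 5 occurrences

"each hold" (5 vs 2)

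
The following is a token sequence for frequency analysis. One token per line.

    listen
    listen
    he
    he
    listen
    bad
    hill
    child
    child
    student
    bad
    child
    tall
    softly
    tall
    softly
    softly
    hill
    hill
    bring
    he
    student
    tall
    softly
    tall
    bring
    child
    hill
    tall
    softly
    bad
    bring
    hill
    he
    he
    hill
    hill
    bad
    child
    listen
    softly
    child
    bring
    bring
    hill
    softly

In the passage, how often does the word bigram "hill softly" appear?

1

Scanning the 45 overlapping bigram windows for "hill softly":
  position 45–46: hill softly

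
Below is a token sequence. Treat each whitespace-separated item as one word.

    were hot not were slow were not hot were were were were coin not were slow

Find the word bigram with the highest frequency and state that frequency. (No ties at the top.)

Bigram frequencies (highest first):
  were were: 3
  not were: 2
  were slow: 2
  were hot: 1
  hot not: 1
  slow were: 1
  … (5 more, each ≤ 1)

"were were", 3 times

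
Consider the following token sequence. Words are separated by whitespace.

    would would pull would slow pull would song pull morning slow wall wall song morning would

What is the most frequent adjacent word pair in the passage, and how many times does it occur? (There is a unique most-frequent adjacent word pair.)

Bigram frequencies (highest first):
  pull would: 2
  would would: 1
  would pull: 1
  would slow: 1
  slow pull: 1
  would song: 1
  … (8 more, each ≤ 1)

"pull would", 2 times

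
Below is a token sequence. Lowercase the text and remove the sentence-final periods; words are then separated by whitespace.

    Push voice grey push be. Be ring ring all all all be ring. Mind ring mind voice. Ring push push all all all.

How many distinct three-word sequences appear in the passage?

20

23 tokens → 21 trigram windows in total.
Repeated trigrams (each contributes count−1 duplicates):
  all all all: 2
1 duplicate windows → 21 − 1 = 20 distinct.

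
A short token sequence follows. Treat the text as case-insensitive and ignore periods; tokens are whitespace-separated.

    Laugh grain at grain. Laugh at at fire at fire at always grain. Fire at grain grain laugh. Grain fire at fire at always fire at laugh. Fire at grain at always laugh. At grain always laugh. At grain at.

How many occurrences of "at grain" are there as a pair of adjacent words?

5

Scanning the 39 overlapping bigram windows for "at grain":
  position 3–4: at grain
  position 15–16: at grain
  position 29–30: at grain
  position 34–35: at grain
  position 38–39: at grain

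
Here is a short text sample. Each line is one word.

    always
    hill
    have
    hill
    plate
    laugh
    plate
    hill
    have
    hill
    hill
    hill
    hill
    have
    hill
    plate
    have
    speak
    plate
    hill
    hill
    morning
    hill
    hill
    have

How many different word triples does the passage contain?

18

25 tokens → 23 trigram windows in total.
Repeated trigrams (each contributes count−1 duplicates):
  hill have hill: 3
  have hill plate: 2
  hill hill have: 2
  hill hill hill: 2
5 duplicate windows → 23 − 5 = 18 distinct.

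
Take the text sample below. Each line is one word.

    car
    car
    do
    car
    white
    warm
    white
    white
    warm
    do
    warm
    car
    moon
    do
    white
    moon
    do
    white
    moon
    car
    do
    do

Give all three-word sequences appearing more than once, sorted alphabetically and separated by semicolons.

Trigram counts meeting the condition (more than once):
  do white moon: 2
  moon do white: 2

do white moon; moon do white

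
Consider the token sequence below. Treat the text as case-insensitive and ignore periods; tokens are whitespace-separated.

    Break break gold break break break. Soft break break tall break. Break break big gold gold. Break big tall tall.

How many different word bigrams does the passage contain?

12

20 tokens → 19 bigram windows in total.
Repeated bigrams (each contributes count−1 duplicates):
  break break: 6
  break big: 2
  gold break: 2
7 duplicate windows → 19 − 7 = 12 distinct.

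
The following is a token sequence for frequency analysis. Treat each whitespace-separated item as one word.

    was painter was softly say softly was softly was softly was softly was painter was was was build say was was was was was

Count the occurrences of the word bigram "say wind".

0

Scanning the 23 overlapping bigram windows for "say wind":
  (none found)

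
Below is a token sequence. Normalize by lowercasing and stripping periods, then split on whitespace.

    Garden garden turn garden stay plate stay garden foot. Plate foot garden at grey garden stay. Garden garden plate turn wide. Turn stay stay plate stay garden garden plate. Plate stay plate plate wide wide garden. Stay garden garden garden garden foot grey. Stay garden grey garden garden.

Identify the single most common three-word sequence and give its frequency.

Trigram frequencies (highest first):
  stay garden garden: 3
  stay plate stay: 2
  plate stay garden: 2
  garden stay garden: 2
  garden garden plate: 2
  garden garden garden: 2
  … (33 more, each ≤ 1)

"stay garden garden", 3 times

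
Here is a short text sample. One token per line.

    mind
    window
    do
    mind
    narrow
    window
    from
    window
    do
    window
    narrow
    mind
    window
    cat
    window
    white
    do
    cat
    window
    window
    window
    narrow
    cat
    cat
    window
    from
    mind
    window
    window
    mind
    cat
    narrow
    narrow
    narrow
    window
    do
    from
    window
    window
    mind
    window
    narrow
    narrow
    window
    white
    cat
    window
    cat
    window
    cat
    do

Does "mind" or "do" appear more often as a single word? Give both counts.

"mind" (6 vs 5)

"mind": 6 occurrences
"do": 5 occurrences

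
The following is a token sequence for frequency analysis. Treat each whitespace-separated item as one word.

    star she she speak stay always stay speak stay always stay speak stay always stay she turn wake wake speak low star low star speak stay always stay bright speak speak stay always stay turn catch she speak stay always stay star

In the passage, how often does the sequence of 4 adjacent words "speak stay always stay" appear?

Scanning the 39 overlapping 4-gram windows for "speak stay always stay":
  position 4–7: speak stay always stay
  position 8–11: speak stay always stay
  position 12–15: speak stay always stay
  position 25–28: speak stay always stay
  position 31–34: speak stay always stay
  position 38–41: speak stay always stay

6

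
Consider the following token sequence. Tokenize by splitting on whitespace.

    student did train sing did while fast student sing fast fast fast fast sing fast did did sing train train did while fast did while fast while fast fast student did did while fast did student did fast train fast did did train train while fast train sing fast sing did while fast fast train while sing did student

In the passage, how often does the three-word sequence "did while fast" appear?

5

Scanning the 57 overlapping trigram windows for "did while fast":
  position 5–7: did while fast
  position 21–23: did while fast
  position 24–26: did while fast
  position 32–34: did while fast
  position 51–53: did while fast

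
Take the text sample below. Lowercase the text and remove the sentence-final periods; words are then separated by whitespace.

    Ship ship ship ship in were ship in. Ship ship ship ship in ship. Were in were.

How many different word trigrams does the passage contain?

17 tokens → 15 trigram windows in total.
Repeated trigrams (each contributes count−1 duplicates):
  ship ship ship: 4
  ship in ship: 2
  ship ship in: 2
5 duplicate windows → 15 − 5 = 10 distinct.

10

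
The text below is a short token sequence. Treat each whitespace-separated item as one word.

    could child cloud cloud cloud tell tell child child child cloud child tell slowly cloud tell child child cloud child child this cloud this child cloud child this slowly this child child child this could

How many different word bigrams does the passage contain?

35 tokens → 34 bigram windows in total.
Repeated bigrams (each contributes count−1 duplicates):
  child child: 6
  child cloud: 4
  child this: 3
  cloud child: 3
  cloud cloud: 2
  cloud tell: 2
  tell child: 2
  this child: 2
16 duplicate windows → 34 − 16 = 18 distinct.

18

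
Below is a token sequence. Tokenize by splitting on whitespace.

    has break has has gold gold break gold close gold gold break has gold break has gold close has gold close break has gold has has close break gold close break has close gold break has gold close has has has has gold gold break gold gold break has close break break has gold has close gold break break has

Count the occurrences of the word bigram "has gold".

Scanning the 59 overlapping bigram windows for "has gold":
  position 4–5: has gold
  position 13–14: has gold
  position 16–17: has gold
  position 19–20: has gold
  position 23–24: has gold
  position 36–37: has gold
  position 42–43: has gold
  position 53–54: has gold

8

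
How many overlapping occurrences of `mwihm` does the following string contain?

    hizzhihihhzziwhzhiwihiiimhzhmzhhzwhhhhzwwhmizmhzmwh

0

Sliding a length-5 window over the 51 characters (47 positions):
  (no match at any position)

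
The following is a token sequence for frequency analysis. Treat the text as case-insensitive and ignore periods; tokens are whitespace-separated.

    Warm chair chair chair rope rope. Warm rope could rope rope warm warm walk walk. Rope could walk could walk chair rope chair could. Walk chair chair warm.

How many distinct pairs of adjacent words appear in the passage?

28 tokens → 27 bigram windows in total.
Repeated bigrams (each contributes count−1 duplicates):
  chair chair: 3
  could walk: 3
  chair rope: 2
  rope could: 2
  rope rope: 2
  rope warm: 2
  walk chair: 2
9 duplicate windows → 27 − 9 = 18 distinct.

18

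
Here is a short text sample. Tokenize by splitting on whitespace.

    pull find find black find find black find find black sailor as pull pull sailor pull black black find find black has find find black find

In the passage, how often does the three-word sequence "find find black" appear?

Scanning the 24 overlapping trigram windows for "find find black":
  position 2–4: find find black
  position 5–7: find find black
  position 8–10: find find black
  position 19–21: find find black
  position 23–25: find find black

5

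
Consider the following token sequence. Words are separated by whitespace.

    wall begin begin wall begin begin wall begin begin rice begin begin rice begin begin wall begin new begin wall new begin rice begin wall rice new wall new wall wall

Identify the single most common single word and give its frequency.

"begin", 14 times

Unigram frequencies (highest first):
  begin: 14
  wall: 9
  rice: 4
  new: 4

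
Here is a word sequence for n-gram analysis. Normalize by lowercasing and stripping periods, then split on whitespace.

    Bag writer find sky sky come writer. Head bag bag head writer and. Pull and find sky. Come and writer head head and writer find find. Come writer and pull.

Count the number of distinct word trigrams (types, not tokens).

30 tokens → 28 trigram windows in total.
Repeated trigrams (each contributes count−1 duplicates):
  writer and pull: 2
1 duplicate windows → 28 − 1 = 27 distinct.

27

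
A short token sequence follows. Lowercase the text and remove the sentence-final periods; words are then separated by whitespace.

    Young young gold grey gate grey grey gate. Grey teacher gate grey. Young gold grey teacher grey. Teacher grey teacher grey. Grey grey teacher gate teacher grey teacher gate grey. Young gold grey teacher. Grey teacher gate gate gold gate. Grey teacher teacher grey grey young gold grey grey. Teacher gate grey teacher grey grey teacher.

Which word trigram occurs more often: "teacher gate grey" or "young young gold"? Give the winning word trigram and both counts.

"teacher gate grey": 3 occurrences
"young young gold": 1 occurrence

"teacher gate grey" (3 vs 1)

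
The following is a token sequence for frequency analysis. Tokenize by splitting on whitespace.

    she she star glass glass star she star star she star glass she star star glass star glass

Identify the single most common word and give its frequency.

"star", 8 times

Unigram frequencies (highest first):
  star: 8
  she: 5
  glass: 5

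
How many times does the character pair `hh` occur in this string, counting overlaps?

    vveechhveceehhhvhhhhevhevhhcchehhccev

8

Sliding a length-2 window over the 37 characters (36 positions):
  position 6–7: hh
  position 13–14: hh
  position 14–15: hh
  position 17–18: hh
  position 18–19: hh
  position 19–20: hh
  position 26–27: hh
  position 32–33: hh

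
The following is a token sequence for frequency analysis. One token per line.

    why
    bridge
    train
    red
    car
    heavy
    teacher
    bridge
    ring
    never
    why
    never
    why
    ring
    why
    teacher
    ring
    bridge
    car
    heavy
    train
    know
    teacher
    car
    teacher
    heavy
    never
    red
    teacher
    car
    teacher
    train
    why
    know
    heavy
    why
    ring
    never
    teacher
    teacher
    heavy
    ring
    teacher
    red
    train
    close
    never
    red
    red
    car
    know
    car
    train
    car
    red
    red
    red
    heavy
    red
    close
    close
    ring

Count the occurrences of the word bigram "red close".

Scanning the 61 overlapping bigram windows for "red close":
  position 59–60: red close

1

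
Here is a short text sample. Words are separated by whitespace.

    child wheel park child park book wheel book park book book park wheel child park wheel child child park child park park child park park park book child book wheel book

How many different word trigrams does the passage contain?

24

31 tokens → 29 trigram windows in total.
Repeated trigrams (each contributes count−1 duplicates):
  park child park: 3
  book wheel book: 2
  child park park: 2
  park wheel child: 2
5 duplicate windows → 29 − 5 = 24 distinct.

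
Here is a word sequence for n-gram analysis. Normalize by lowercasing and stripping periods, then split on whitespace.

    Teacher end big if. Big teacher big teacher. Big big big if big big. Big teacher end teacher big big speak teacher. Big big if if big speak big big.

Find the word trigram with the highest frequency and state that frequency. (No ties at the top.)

Trigram frequencies (highest first):
  teacher big big: 3
  big if big: 2
  big teacher big: 2
  big big big: 2
  big big if: 2
  teacher end big: 1
  … (16 more, each ≤ 1)

"teacher big big", 3 times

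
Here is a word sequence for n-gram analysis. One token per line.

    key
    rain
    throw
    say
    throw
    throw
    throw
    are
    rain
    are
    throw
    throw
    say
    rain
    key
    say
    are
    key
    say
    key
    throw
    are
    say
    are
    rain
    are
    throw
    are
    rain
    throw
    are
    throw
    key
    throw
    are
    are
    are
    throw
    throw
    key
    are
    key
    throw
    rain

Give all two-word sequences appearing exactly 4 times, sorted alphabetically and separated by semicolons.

Bigram counts meeting the condition (exactly 4 times):
  are throw: 4
  throw throw: 4

are throw; throw throw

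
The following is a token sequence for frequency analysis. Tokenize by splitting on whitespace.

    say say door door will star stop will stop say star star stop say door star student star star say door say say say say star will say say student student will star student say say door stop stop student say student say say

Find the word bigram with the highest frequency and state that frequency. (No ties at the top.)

"say say", 7 times

Bigram frequencies (highest first):
  say say: 7
  say door: 4
  student say: 3
  will star: 2
  star stop: 2
  stop say: 2
  … (19 more, each ≤ 2)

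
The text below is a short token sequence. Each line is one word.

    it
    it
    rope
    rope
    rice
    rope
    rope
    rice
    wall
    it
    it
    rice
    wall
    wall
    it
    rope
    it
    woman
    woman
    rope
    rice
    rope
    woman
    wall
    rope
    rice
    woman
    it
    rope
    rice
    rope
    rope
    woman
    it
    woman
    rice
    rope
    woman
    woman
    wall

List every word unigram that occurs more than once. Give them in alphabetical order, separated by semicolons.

Unigram counts meeting the condition (more than once):
  it: 8
  rice: 7
  rope: 12
  wall: 5
  woman: 8

it; rice; rope; wall; woman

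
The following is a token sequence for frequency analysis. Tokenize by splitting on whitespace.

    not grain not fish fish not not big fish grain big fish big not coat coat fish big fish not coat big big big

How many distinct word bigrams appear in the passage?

24 tokens → 23 bigram windows in total.
Repeated bigrams (each contributes count−1 duplicates):
  big fish: 3
  big big: 2
  fish big: 2
  fish not: 2
  not coat: 2
6 duplicate windows → 23 − 6 = 17 distinct.

17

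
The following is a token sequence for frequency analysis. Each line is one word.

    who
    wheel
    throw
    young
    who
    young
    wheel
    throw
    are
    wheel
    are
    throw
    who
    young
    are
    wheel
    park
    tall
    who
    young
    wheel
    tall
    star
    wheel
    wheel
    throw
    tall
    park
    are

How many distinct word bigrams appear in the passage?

29 tokens → 28 bigram windows in total.
Repeated bigrams (each contributes count−1 duplicates):
  wheel throw: 3
  who young: 3
  are wheel: 2
  young wheel: 2
6 duplicate windows → 28 − 6 = 22 distinct.

22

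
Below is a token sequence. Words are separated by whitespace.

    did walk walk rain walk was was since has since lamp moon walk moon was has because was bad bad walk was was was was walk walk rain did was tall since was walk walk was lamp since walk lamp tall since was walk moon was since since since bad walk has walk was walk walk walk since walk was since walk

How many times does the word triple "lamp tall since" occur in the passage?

1

Scanning the 60 overlapping trigram windows for "lamp tall since":
  position 40–42: lamp tall since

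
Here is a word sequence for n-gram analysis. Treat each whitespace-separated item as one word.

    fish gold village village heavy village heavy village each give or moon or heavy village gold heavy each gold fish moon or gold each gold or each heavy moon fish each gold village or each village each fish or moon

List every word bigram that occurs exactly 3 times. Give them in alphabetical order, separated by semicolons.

Bigram counts meeting the condition (exactly 3 times):
  each gold: 3
  heavy village: 3

each gold; heavy village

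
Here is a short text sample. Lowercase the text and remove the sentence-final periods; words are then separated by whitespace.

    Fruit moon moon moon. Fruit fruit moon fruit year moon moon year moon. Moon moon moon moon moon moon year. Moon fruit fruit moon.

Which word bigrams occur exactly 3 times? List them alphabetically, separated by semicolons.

Bigram counts meeting the condition (exactly 3 times):
  fruit moon: 3
  moon fruit: 3
  year moon: 3

fruit moon; moon fruit; year moon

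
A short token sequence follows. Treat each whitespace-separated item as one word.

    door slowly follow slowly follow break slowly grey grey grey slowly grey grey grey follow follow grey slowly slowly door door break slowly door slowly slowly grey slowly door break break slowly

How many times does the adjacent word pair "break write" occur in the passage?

0

Scanning the 31 overlapping bigram windows for "break write":
  (none found)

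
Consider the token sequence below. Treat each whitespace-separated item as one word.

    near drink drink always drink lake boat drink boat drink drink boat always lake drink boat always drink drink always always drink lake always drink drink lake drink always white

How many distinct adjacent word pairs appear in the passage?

14

30 tokens → 29 bigram windows in total.
Repeated bigrams (each contributes count−1 duplicates):
  always drink: 4
  drink drink: 4
  drink always: 3
  drink boat: 3
  drink lake: 3
  boat always: 2
  boat drink: 2
  lake drink: 2
15 duplicate windows → 29 − 15 = 14 distinct.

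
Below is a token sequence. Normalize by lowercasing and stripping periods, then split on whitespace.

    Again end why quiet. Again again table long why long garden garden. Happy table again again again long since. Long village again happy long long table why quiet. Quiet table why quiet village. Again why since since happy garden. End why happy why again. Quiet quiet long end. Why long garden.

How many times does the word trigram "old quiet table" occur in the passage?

0

Scanning the 49 overlapping trigram windows for "old quiet table":
  (none found)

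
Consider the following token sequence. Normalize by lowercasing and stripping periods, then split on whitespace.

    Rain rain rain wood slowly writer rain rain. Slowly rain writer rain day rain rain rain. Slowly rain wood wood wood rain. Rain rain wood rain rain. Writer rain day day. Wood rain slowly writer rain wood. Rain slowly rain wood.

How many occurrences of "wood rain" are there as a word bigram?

4

Scanning the 40 overlapping bigram windows for "wood rain":
  position 21–22: wood rain
  position 25–26: wood rain
  position 32–33: wood rain
  position 37–38: wood rain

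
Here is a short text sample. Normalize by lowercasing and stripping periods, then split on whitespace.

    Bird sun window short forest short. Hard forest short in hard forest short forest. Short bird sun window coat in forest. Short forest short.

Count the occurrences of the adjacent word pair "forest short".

6

Scanning the 23 overlapping bigram windows for "forest short":
  position 5–6: forest short
  position 8–9: forest short
  position 12–13: forest short
  position 14–15: forest short
  position 21–22: forest short
  position 23–24: forest short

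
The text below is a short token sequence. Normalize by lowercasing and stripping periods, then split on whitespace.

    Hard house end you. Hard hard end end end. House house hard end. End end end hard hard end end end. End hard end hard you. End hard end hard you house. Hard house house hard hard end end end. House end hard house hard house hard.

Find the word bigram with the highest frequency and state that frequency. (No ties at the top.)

Bigram frequencies (highest first):
  end end: 10
  hard end: 6
  end hard: 6
  house hard: 5
  hard house: 4
  hard hard: 3
  … (8 more, each ≤ 2)

"end end", 10 times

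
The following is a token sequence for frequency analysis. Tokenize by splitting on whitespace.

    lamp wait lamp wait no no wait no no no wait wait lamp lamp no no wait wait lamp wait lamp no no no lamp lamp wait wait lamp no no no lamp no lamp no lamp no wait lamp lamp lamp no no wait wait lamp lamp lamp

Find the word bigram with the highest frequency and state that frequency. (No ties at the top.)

"no no", 9 times

Bigram frequencies (highest first):
  no no: 9
  wait lamp: 7
  lamp no: 7
  lamp lamp: 6
  no wait: 5
  lamp wait: 4
  … (3 more, each ≤ 4)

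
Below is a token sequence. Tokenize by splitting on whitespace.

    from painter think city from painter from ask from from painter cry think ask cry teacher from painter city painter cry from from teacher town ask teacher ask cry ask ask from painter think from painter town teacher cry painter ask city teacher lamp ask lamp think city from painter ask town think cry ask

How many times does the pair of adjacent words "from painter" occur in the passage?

Scanning the 54 overlapping bigram windows for "from painter":
  position 1–2: from painter
  position 5–6: from painter
  position 10–11: from painter
  position 17–18: from painter
  position 32–33: from painter
  position 35–36: from painter
  position 49–50: from painter

7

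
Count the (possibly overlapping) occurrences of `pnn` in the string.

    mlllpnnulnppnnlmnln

2

Sliding a length-3 window over the 19 characters (17 positions):
  position 5–7: pnn
  position 12–14: pnn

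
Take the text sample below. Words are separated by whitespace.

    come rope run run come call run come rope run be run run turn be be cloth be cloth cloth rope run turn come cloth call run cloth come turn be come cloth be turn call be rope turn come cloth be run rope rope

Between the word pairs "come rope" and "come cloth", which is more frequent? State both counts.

"come rope": 2 occurrences
"come cloth": 3 occurrences

"come cloth" (3 vs 2)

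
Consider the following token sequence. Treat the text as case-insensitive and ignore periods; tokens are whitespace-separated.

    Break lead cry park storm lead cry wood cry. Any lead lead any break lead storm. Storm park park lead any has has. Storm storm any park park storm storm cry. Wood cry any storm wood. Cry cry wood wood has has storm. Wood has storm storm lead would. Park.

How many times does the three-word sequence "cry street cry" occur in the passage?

Scanning the 48 overlapping trigram windows for "cry street cry":
  (none found)

0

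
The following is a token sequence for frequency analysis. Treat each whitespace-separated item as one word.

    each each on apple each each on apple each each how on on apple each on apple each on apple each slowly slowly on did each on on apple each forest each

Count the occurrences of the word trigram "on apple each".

Scanning the 30 overlapping trigram windows for "on apple each":
  position 3–5: on apple each
  position 7–9: on apple each
  position 13–15: on apple each
  position 16–18: on apple each
  position 19–21: on apple each
  position 28–30: on apple each

6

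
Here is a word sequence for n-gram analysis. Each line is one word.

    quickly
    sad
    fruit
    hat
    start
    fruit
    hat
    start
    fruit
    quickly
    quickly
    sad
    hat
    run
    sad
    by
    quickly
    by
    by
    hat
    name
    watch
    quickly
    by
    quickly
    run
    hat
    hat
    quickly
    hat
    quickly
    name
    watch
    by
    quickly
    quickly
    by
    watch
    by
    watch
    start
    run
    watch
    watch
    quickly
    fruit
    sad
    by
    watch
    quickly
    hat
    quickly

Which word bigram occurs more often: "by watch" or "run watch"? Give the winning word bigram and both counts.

"by watch" (3 vs 1)

"by watch": 3 occurrences
"run watch": 1 occurrence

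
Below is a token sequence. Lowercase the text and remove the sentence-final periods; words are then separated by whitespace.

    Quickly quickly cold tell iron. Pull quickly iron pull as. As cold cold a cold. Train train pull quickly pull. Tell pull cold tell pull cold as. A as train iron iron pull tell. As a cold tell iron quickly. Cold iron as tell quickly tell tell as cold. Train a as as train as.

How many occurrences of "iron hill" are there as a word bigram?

0

Scanning the 54 overlapping bigram windows for "iron hill":
  (none found)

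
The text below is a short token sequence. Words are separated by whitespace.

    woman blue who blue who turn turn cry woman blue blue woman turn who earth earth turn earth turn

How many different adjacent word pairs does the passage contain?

15

19 tokens → 18 bigram windows in total.
Repeated bigrams (each contributes count−1 duplicates):
  blue who: 2
  earth turn: 2
  woman blue: 2
3 duplicate windows → 18 − 3 = 15 distinct.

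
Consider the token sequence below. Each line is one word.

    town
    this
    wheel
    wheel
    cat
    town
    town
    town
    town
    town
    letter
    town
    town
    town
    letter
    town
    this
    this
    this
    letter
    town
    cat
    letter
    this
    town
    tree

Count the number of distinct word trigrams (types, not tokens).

19

26 tokens → 24 trigram windows in total.
Repeated trigrams (each contributes count−1 duplicates):
  town town town: 4
  town letter town: 2
  town town letter: 2
5 duplicate windows → 24 − 5 = 19 distinct.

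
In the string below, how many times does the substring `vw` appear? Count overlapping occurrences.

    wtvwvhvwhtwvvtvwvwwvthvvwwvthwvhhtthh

Sliding a length-2 window over the 37 characters (36 positions):
  position 3–4: vw
  position 7–8: vw
  position 15–16: vw
  position 17–18: vw
  position 24–25: vw

5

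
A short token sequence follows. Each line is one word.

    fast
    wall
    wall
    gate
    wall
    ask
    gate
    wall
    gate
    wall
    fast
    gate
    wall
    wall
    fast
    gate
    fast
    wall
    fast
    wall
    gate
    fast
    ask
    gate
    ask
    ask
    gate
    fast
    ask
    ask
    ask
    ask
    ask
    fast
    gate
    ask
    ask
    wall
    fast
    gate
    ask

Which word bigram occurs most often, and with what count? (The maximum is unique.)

"ask ask", 6 times

Bigram frequencies (highest first):
  ask ask: 6
  gate wall: 4
  wall fast: 4
  fast gate: 4
  fast wall: 3
  wall gate: 3
  … (8 more, each ≤ 3)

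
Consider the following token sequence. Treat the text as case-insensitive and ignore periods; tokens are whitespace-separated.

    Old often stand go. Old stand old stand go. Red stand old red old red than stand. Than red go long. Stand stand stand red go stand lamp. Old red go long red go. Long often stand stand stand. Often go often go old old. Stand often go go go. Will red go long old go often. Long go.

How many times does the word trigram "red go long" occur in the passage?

4

Scanning the 57 overlapping trigram windows for "red go long":
  position 19–21: red go long
  position 30–32: red go long
  position 33–35: red go long
  position 52–54: red go long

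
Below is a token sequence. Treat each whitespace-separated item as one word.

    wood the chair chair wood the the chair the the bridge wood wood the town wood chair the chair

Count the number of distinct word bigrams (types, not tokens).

19 tokens → 18 bigram windows in total.
Repeated bigrams (each contributes count−1 duplicates):
  the chair: 3
  wood the: 3
  chair the: 2
  the the: 2
6 duplicate windows → 18 − 6 = 12 distinct.

12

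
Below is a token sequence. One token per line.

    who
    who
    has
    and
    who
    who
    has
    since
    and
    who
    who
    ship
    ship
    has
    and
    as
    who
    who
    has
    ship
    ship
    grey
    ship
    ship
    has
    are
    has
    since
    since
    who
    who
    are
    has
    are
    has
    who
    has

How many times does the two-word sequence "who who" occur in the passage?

Scanning the 36 overlapping bigram windows for "who who":
  position 1–2: who who
  position 5–6: who who
  position 10–11: who who
  position 17–18: who who
  position 30–31: who who

5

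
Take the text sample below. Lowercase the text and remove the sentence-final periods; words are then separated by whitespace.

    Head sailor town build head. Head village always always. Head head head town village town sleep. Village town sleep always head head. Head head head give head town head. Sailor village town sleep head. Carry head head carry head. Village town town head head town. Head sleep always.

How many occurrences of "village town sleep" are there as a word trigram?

3

Scanning the 46 overlapping trigram windows for "village town sleep":
  position 14–16: village town sleep
  position 17–19: village town sleep
  position 31–33: village town sleep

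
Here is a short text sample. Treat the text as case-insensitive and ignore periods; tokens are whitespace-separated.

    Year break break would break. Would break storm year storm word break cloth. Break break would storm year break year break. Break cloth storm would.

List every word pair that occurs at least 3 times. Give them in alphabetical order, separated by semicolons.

break break; break would; year break

Bigram counts meeting the condition (at least 3 times):
  break break: 3
  break would: 3
  year break: 3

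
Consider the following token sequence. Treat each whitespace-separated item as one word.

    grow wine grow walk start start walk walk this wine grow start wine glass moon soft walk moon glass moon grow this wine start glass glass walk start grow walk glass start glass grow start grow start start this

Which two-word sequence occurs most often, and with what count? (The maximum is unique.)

"grow start", 3 times

Bigram frequencies (highest first):
  grow start: 3
  wine grow: 2
  grow walk: 2
  walk start: 2
  start start: 2
  this wine: 2
  … (22 more, each ≤ 2)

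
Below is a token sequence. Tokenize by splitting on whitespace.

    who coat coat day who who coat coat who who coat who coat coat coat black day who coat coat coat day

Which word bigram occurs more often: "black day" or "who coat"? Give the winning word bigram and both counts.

"who coat" (5 vs 1)

"black day": 1 occurrence
"who coat": 5 occurrences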